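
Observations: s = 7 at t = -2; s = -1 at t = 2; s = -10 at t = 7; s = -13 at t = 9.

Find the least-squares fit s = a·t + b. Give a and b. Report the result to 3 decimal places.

Sums needed: Σt·t = 138, Σt = 16, Σ1 = 4.
And Σt·s = -203, Σs = -17.
AᵀA·[a, b]ᵀ = Aᵀs becomes [[138, 16]; [16, 4]]·[a, b]ᵀ = [-203, -17]ᵀ.
Δ = 138·4 − 16² = 296.
a = ((-203)·4 − 16·(-17))/296 = -135/74; b = (138·(-17) − 16·(-203))/296 = 451/148.

a = -1.824, b = 3.047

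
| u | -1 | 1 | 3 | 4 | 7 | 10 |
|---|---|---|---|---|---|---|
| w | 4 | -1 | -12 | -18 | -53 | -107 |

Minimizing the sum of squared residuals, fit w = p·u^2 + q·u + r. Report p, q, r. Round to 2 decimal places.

Compute the Gram sums: Σu^2·u^2 = 12740, Σu^2·u = 1434, Σu^2 = 176, Σu·u = 176, Σu = 24, Σ1 = 6.
Moment sums: Σu^2·w = -13690, Σu·w = -1554, Σw = -187.
Solving the 3×3 system (Gaussian elimination) gives p = -10199/10993, q = -88443/54965, r = 273099/109930.

p = -0.93, q = -1.61, r = 2.48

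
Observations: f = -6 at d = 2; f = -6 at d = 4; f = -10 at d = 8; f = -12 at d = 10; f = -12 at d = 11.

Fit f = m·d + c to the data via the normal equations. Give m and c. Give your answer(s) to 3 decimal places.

m = -0.767, c = -3.833

The normal equations are: 305·m + 35·c = -368;  35·m + 5·c = -46.
(Σd·d = 305, Σd = 35, Σ1 = 5, Σd·f = -368, Σf = -46.)
Eliminating c: 5·(row 1) − 35·(row 2) gives 300·m = 5·(-368) − 35·(-46) = -230, so m = -23/30.
Then c = ((-46) − 35·(-23/30))/5 = -23/6.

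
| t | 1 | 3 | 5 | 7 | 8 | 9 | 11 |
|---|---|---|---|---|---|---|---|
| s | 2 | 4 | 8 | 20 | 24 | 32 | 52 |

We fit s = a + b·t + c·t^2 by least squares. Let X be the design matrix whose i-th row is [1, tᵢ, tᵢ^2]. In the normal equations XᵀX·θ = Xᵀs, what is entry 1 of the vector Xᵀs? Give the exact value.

142

Entry 1 ↔ basis 1, so (Xᵀs)_{1} = Σᵢ sᵢ = (1)·(2) + (1)·(4) + (1)·(8) + (1)·(20) + (1)·(24) + (1)·(32) + (1)·(52) = 142.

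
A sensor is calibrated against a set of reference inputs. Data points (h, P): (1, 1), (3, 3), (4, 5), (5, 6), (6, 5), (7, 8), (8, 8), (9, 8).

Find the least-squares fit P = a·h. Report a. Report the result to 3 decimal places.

Normal-equation sums: Σh·h = 281.
For AᵀP: Σh·P = 282.
Hence a = 282 / 281 ≈ 1.00356.

a = 1.004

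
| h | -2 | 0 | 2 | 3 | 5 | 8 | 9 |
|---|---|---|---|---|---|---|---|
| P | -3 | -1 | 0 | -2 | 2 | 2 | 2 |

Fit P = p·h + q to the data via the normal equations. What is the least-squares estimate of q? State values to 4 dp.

q = -1.6082

The normal system XᵀX·[p, q]ᵀ = XᵀP is [[187, 25]; [25, 7]]·[p, q]ᵀ = [44, 0]ᵀ.
Determinant 187·7 − 25² = 684.
p = (44·7 − 25·0)/684 = 77/171; q = (187·0 − 25·44)/684 = -275/171.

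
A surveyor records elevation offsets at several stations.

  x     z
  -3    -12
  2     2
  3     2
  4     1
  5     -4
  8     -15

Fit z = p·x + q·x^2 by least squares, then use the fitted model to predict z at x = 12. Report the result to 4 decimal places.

The normal system MᵀM·[p, q]ᵀ = Mᵀz is [[127, 709]; [709, 5155]]·[p, q]ᵀ = [-90, -1126]ᵀ.
det = 127·5155 − 709² = 152004.
p = ((-90)·5155 − 709·(-1126))/152004 = 83596/38001; q = (127·(-1126) − 709·(-90))/152004 = -19798/38001.
At x = 12: ẑ = (83596/38001)·(12) + (-19798/38001)·(144) = -615920/12667.

ẑ = -48.6240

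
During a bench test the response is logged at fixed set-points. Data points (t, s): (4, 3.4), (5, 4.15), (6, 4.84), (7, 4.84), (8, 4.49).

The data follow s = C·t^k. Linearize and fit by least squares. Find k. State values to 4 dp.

Linearized form: ln s = k·ln t + ln C. From the 5 transformed points,
Σln t = 8.8128, Σ(ln t)² = 15.8331, Σln s = 7.3026, Σln t·ln s = 13.0039.
Normal system: [[15.8331, 8.8128]; [8.8128, 5]]·[k, ln C]ᵀ = [13.0039, 7.3026]ᵀ.
Slope k = (n·Σln t·ln s − Σln t·Σln s)/(n·Σ(ln t)² − (Σln t)²) = (5·13.0039 − 8.8128·7.3026)/1.4995 = 0.44229; ln C = (Σln s − k·Σln t)/n = 0.68095.

k = 0.4423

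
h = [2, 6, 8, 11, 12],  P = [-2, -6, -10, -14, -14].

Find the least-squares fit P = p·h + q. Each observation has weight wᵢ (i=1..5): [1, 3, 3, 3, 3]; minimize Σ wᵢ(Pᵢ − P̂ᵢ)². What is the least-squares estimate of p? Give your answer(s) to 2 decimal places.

p = -1.31

Setting ∂/∂p … = 0 gives: 1099·p + 113·q = -1318;  113·p + 13·q = -134.
Eliminating q: 13·(row 1) − 113·(row 2) gives 1518·p = 13·(-1318) − 113·(-134) = -1992, so p = -332/253.
Then q = ((-134) − 113·(-332/253))/13 = 278/253.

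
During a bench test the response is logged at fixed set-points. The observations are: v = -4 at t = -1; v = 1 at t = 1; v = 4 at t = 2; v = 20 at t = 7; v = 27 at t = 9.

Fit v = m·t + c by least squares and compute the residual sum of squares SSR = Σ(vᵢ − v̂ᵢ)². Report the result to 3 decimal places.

XᵀX·[m, c]ᵀ = Xᵀv reads: 136·m + 18·c = 396;  18·m + 5·c = 48.
(Σt·t = 136, Σt = 18, Σ1 = 5, Σt·v = 396, Σv = 48.)
Δ = 136·5 − 18² = 356.
m = (396·5 − 18·48)/356 = 279/89; c = (136·48 − 18·396)/356 = -150/89.
Residuals: 73/89, -40/89, -52/89, -23/89, 42/89; SSR = 134/89.

SSR = 1.506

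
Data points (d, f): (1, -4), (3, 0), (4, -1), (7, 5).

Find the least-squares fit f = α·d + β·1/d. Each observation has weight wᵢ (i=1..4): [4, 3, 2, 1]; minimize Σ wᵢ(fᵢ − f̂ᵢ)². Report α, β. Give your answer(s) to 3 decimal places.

From the data, Σwᵢ·d·d = 112, Σwᵢ·d·1/d = 10, Σwᵢ·1/d·1/d = 5267/1176.
Moment sums: Σwᵢ·d·f = 11, Σwᵢ·1/d·f = -221/14.
So XᵀWX·[α, β]ᵀ = XᵀWf: [[112, 10]; [10, 5267/1176]]·[α, β]ᵀ = [11, -221/14]ᵀ.
det = 112·(5267/1176) − 10² = 8434/21.
α = (11·(5267/1176) − 10·(-221/14))/(8434/21) = 243577/472304; β = (112·(-221/14) − 10·11)/(8434/21) = -19719/4217.

α = 0.516, β = -4.676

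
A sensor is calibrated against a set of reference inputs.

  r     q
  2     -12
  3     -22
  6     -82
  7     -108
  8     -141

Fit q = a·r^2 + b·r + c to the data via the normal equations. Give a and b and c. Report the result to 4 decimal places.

a = -2.0887, b = -0.6502, c = -1.9458

Forming AᵀA = [[7890, 1106, 162]; [1106, 162, 26]; [162, 26, 5]] and Aᵀq = [-17514, -2466, -365]ᵀ gives AᵀA·[a, b, c]ᵀ = Aᵀq.
Solving the 3×3 system (Gaussian elimination) gives a = -424/203, b = -132/203, c = -395/203.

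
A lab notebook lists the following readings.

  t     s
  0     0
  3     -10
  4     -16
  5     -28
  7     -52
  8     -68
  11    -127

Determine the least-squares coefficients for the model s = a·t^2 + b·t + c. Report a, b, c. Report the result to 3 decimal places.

a = -1.027, b = -0.278, c = 0.171

The normal equations are: 22100·a + 2402·b + 284·c = -23313;  2402·a + 284·b + 38·c = -2539;  284·a + 38·b + 7·c = -301.
Inverting the 3×3 Gram matrix, [a, b, c]ᵀ = [-294517/286818, -79799/286818, 8166/47803]ᵀ.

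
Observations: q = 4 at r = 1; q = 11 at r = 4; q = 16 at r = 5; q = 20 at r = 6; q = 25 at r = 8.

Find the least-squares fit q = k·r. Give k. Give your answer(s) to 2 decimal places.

k = 3.15

Setting ∂/∂k … = 0 gives: 142·k = 448.
(Σr·r = 142, Σr·q = 448.)
k = 448/142 = 3.15493.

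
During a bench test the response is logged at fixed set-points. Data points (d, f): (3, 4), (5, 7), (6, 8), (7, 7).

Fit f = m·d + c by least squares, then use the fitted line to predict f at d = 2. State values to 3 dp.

f̂ = 3.714

Entries of XᵀX: Σd·d = 119, Σd = 21, Σ1 = 4.
Right-hand side: Σd·f = 144, Σf = 26.
XᵀX·[m, c]ᵀ = Xᵀf becomes [[119, 21]; [21, 4]]·[m, c]ᵀ = [144, 26]ᵀ.
det = 119·4 − 21² = 35.
m = (144·4 − 21·26)/35 = 6/7; c = (119·26 − 21·144)/35 = 2.
At d = 2: f̂ = (6/7)·(2) + (2)·(1) = 26/7.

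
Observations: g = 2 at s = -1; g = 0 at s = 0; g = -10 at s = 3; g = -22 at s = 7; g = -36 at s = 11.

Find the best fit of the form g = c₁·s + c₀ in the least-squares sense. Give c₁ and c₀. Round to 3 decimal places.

c₁ = -3.180, c₀ = -0.480

Compute the Gram sums: Σs·s = 180, Σs = 20, Σ1 = 5.
For Xᵀg: Σs·g = -582, Σg = -66.
Normal equations: [[180, 20]; [20, 5]]·[c₁, c₀]ᵀ = [-582, -66]ᵀ.
Determinant 180·5 − 20² = 500.
c₁ = ((-582)·5 − 20·(-66))/500 = -159/50; c₀ = (180·(-66) − 20·(-582))/500 = -12/25.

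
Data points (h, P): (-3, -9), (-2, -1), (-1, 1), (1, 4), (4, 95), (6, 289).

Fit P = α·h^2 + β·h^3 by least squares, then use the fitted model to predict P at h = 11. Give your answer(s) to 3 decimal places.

Compute the Gram sums: Σh^2·h^2 = 1651, Σh^2·h^3 = 8525, Σh^3·h^3 = 51547.
Moment sums: Σh^2·P = 11844, Σh^3·P = 68758.
Eliminating β: 51547·(row 1) − 8525·(row 2) gives 12428472·α = 51547·11844 − 8525·68758 = 24360718, so α = 12180359/6214236.
Then β = (68758 − 8525·(12180359/6214236))/51547 = 6274679/6214236.
At h = 11: P̂ = (12180359/6214236)·(121) + (6274679/6214236)·(1331) = 818785099/517853.

P̂ = 1581.115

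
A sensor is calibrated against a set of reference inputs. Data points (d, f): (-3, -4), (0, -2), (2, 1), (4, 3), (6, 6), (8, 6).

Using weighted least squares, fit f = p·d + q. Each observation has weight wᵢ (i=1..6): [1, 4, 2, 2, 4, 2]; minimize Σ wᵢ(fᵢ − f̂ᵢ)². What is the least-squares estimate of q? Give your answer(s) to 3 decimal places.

q = -1.428

Sums needed: Σwᵢ·d·d = 321, Σwᵢ·d = 49, Σwᵢ·1 = 15.
Right-hand side: Σwᵢ·d·f = 280, Σwᵢ·f = 32.
So AᵀWA·[p, q]ᵀ = AᵀWf: [[321, 49]; [49, 15]]·[p, q]ᵀ = [280, 32]ᵀ.
Eliminating q: 15·(row 1) − 49·(row 2) gives 2414·p = 15·280 − 49·32 = 2632, so p = 1316/1207.
Then q = (32 − 49·(1316/1207))/15 = -1724/1207.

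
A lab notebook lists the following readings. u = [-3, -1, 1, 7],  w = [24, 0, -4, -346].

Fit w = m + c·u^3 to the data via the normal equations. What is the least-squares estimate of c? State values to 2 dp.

c = -1.00

Normal-equation sums: Σ1 = 4, Σu^3 = 316, Σu^3·u^3 = 118380.
For Aᵀw: Σw = -326, Σu^3·w = -119330.
Normal equations: [[4, 316]; [316, 118380]]·[m, c]ᵀ = [-326, -119330]ᵀ.
det = 4·118380 − 316² = 373664.
m = ((-326)·118380 − 316·(-119330))/373664 = -55225/23354; c = (4·(-119330) − 316·(-326))/373664 = -11697/11677.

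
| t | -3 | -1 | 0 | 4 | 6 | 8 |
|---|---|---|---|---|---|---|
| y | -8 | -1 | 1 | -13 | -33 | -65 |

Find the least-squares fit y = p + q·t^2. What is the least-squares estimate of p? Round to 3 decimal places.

p = 1.480

Sums needed: Σ1 = 6, Σt^2 = 126, Σt^2·t^2 = 5730.
Moment sums: Σy = -119, Σt^2·y = -5629.
So MᵀM·[p, q]ᵀ = Mᵀy: [[6, 126]; [126, 5730]]·[p, q]ᵀ = [-119, -5629]ᵀ.
Δ = 6·5730 − 126² = 18504.
p = ((-119)·5730 − 126·(-5629))/18504 = 1141/771; q = (6·(-5629) − 126·(-119))/18504 = -1565/1542.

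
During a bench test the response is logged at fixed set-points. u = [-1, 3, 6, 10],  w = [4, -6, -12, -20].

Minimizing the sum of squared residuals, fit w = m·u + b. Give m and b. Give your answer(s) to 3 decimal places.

Normal-equation sums: Σu·u = 146, Σu = 18, Σ1 = 4.
For Xᵀw: Σu·w = -294, Σw = -34.
So XᵀX·[m, b]ᵀ = Xᵀw: [[146, 18]; [18, 4]]·[m, b]ᵀ = [-294, -34]ᵀ.
Determinant 146·4 − 18² = 260.
m = ((-294)·4 − 18·(-34))/260 = -141/65; b = (146·(-34) − 18·(-294))/260 = 82/65.

m = -2.169, b = 1.262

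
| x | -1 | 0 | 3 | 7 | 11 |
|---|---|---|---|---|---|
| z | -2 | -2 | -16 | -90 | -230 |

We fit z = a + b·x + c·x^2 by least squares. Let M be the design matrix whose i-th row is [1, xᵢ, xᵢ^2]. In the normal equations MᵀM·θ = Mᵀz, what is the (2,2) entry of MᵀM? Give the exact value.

Row 2 ↔ basis x, column 2 ↔ basis x, so (MᵀM)_{2,2} = Σᵢ (x)·(x) = (-1)·(-1) + (0)·(0) + (3)·(3) + (7)·(7) + (11)·(11) = 180.

180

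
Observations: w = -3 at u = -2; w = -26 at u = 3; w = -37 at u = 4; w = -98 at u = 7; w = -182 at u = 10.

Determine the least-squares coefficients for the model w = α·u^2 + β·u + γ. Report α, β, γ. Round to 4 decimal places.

α = -1.5011, β = -2.9396, γ = -2.8267

Sums needed: Σu^2·u^2 = 12754, Σu^2·u = 1426, Σu^2 = 178, Σu·u = 178, Σu = 22, Σ1 = 5.
For Xᵀw: Σu^2·w = -23840, Σu·w = -2726, Σw = -346.
Solving the 3×3 system (Gaussian elimination) gives α = -67477/44952, β = -132143/44952, γ = -10589/3746.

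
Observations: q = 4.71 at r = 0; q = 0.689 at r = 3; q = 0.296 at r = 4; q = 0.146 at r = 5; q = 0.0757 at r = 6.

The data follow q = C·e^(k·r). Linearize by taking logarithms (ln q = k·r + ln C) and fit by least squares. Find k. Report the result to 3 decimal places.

Linearized form: ln q = k·r + ln C. From the 5 transformed points,
AᵀA = [[86.0000, 18.0000]; [18.0000, 5]], rhs = [-31.0937, -4.5453]ᵀ  (here Σr = 18.0000, Σ(r)² = 86.0000, Σln q = -4.5453, Σr·ln q = -31.0937).
Solving (det = 106.0000): k = -0.69483, ln C = 1.59233.

k = -0.695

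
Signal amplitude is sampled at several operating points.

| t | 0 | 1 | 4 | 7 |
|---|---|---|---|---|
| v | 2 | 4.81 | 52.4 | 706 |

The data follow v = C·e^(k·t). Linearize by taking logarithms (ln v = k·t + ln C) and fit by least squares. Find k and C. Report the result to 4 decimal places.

k = 0.8326, C = 2.0096

Taking logs, ln v = k·t + ln C, so regress ln v on t.
Σt = 12.0000, Σ(t)² = 66.0000, Σln v = 12.7824, Σt·ln v = 63.3236.
Equations: 66.0000·k + 12.0000·ln C = 63.3236;  12.0000·k + 4·ln C = 12.7824.
Δ = 66.0000·4 − (12.0000)² = 120.0000; k = (63.3236·4 − 12.0000·12.7824)/120.0000 = 0.83255, ln C = (66.0000·12.7824 − 12.0000·63.3236)/120.0000 = 0.69794, so C = exp(0.69794) = 2.00961.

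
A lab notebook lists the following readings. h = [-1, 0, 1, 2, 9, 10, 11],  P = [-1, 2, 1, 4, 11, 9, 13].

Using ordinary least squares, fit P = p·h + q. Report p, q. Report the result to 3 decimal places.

The normal system XᵀX·[p, q]ᵀ = XᵀP is [[308, 32]; [32, 7]]·[p, q]ᵀ = [342, 39]ᵀ.
Δ = 308·7 − 32² = 1132.
p = (342·7 − 32·39)/1132 = 573/566; q = (308·39 − 32·342)/1132 = 267/283.

p = 1.012, q = 0.943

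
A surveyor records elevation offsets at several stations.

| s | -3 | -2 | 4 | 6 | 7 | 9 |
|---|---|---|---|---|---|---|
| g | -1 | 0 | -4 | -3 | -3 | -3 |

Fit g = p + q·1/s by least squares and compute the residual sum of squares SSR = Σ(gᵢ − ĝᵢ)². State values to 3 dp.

SSR = 0.228

Entries of XᵀX: Σ1 = 6, Σ1/s = -41/252, Σ1/s·1/s = 30745/63504.
Moment sums: Σg = -14, Σ1/s·g = -27/14.
XᵀX·[p, q]ᵀ = Xᵀg becomes [[6, -41/252]; [-41/252, 30745/63504]]·[p, q]ᵀ = [-14, -27/14]ᵀ.
det = 6·(30745/63504) − (-41/252)² = 182789/63504.
p = ((-14)·(30745/63504) − (-41/252)·(-27/14))/(182789/63504) = -450356/182789; q = (6·(-27/14) − (-41/252)·(-14))/(182789/63504) = -879480/182789.
Residuals: -25593/182789, 10616/182789, -60930/182789, 48569/182789, 27629/182789, -291/182789; SSR = 41592/182789.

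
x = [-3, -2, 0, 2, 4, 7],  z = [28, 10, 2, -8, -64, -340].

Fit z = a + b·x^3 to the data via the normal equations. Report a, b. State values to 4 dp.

The normal system MᵀM·[a, b]ᵀ = Mᵀz is [[6, 380]; [380, 122602]]·[a, b]ᵀ = [-372, -121616]ᵀ.
Determinant 6·122602 − 380² = 591212.
a = ((-372)·122602 − 380·(-121616))/591212 = 151534/147803; b = (6·(-121616) − 380·(-372))/591212 = -147084/147803.

a = 1.0252, b = -0.9951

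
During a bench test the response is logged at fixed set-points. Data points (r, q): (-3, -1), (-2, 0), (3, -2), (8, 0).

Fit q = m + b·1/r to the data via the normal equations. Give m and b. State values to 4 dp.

Compute the Gram sums: Σ1 = 4, Σ1/r = -3/8, Σ1/r·1/r = 281/576.
For Aᵀq: Σq = -3, Σ1/r·q = -1/3.
Δ = 4·(281/576) − (-3/8)² = 1043/576.
m = ((-3)·(281/576) − (-3/8)·(-1/3))/(1043/576) = -915/1043; b = (4·(-1/3) − (-3/8)·(-3))/(1043/576) = -1416/1043.

m = -0.8773, b = -1.3576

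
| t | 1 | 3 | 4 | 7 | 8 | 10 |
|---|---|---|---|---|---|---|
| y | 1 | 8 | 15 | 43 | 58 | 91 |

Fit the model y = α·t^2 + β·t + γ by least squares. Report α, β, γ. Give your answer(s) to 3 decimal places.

Compute the Gram sums: Σt^2·t^2 = 16835, Σt^2·t = 1947, Σt^2 = 239, Σt·t = 239, Σt = 33, Σ1 = 6.
Right-hand side: Σt^2·y = 15232, Σt·y = 1760, Σy = 216.
Normal equations: [[16835, 1947, 239]; [1947, 239, 33]; [239, 33, 6]]·[α, β, γ]ᵀ = [15232, 1760, 216]ᵀ.
Solving the 3×3 system (Gaussian elimination) gives α = 63/67, β = -3047/7705, γ = 5546/7705.

α = 0.940, β = -0.395, γ = 0.720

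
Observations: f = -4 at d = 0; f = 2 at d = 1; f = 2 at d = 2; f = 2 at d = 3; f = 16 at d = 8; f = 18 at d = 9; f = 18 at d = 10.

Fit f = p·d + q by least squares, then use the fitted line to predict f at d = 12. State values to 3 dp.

f̂ = 23.735

Forming MᵀM = [[259, 33]; [33, 7]] and Mᵀf = [482, 54]ᵀ gives MᵀM·[p, q]ᵀ = Mᵀf.
Determinant 259·7 − 33² = 724.
p = (482·7 − 33·54)/724 = 398/181; q = (259·54 − 33·482)/724 = -480/181.
At d = 12: f̂ = (398/181)·(12) + (-480/181)·(1) = 4296/181.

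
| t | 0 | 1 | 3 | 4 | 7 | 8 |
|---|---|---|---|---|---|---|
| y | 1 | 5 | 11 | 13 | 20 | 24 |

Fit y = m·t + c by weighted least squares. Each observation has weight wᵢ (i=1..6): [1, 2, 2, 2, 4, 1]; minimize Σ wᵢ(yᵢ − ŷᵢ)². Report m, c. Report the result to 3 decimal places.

m = 2.604, c = 2.300

Normal-equation sums: Σwᵢ·t·t = 312, Σwᵢ·t = 52, Σwᵢ·1 = 12.
Moment sums: Σwᵢ·t·y = 932, Σwᵢ·y = 163.
Eliminating c: 12·(row 1) − 52·(row 2) gives 1040·m = 12·932 − 52·163 = 2708, so m = 677/260.
Then c = (163 − 52·(677/260))/12 = 23/10.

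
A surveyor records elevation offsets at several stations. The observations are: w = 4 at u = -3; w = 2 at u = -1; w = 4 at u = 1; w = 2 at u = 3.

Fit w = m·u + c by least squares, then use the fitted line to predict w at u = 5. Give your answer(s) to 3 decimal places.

The normal equations are: 20·m + 0·c = -4;  0·m + 4·c = 12.
(Σu·u = 20, Σu = 0, Σ1 = 4, Σu·w = -4, Σw = 12.)
det = 20·4 − 0² = 80.
m = ((-4)·4 − 0·12)/80 = -1/5; c = (20·12 − 0·(-4))/80 = 3.
At u = 5: ŵ = (-1/5)·(5) + (3)·(1) = 2.

ŵ = 2.000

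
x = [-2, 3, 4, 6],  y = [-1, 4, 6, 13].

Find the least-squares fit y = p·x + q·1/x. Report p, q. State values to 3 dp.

Setting ∂/∂p … = 0 gives: 65·p + 4·q = 116;  4·p + (65/144)·q = 11/2.
det = 65·(65/144) − 4² = 1921/144.
p = (116·(65/144) − 4·(11/2))/(1921/144) = 4372/1921; q = (65·(11/2) − 4·116)/(1921/144) = -15336/1921.

p = 2.276, q = -7.983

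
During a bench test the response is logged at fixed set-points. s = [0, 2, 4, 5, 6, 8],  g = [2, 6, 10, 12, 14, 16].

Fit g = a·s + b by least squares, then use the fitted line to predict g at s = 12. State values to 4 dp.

ĝ = 24.1959

With design matrix X, XᵀX = [[145, 25]; [25, 6]] and Xᵀg = [324, 60]ᵀ.
det = 145·6 − 25² = 245.
a = (324·6 − 25·60)/245 = 444/245; b = (145·60 − 25·324)/245 = 120/49.
At s = 12: ĝ = (444/245)·(12) + (120/49)·(1) = 5928/245.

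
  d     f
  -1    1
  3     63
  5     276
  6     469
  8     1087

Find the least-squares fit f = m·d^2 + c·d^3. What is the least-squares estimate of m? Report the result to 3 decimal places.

Entries of MᵀM: Σd^2·d^2 = 6099, Σd^2·d^3 = 43911, Σd^3·d^3 = 325155.
For Mᵀf: Σd^2·f = 93920, Σd^3·f = 694048.
So MᵀM·[m, c]ᵀ = Mᵀf: [[6099, 43911]; [43911, 325155]]·[m, c]ᵀ = [93920, 694048]ᵀ.
det = 6099·325155 − 43911² = 54944424.
m = (93920·325155 − 43911·694048)/54944424 = 2592328/2289351; c = (6099·694048 − 43911·93920)/54944424 = 4536568/2289351.

m = 1.132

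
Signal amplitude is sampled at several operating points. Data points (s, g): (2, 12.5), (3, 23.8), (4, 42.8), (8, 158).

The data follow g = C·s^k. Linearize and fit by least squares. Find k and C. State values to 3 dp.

Let Y = ln g. Fitting Y = k·ln s + ln C by least squares:
Over the data: Σln s = 5.2575, Σ(ln s)² = 7.9333, Σln g = 14.5145, Σln s·ln g = 20.9680.
Normal system: [[7.9333, 5.2575]; [5.2575, 4]]·[k, ln C]ᵀ = [20.9680, 14.5145]ᵀ.
Slope k = (n·Σln s·ln g − Σln s·Σln g)/(n·Σ(ln s)² − (Σln s)²) = (4·20.9680 − 5.2575·14.5145)/4.0919 = 1.84799; ln C = (Σln g − k·Σln s)/n = 1.19968, so C = exp(1.19968) = 3.31907.

k = 1.848, C = 3.319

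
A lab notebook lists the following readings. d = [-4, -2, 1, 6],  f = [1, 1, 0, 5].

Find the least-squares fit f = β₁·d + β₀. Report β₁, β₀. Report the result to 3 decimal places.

Sums needed: Σd·d = 57, Σd = 1, Σ1 = 4.
Right-hand side: Σd·f = 24, Σf = 7.
Eliminating β₀: 4·(row 1) − 1·(row 2) gives 227·β₁ = 4·24 − 1·7 = 89, so β₁ = 89/227.
Then β₀ = (7 − 1·(89/227))/4 = 375/227.

β₁ = 0.392, β₀ = 1.652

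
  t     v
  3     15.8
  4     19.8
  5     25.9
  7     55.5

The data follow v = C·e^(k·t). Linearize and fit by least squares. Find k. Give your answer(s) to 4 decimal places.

Taking logs, ln v = k·t + ln C, so regress ln v on t.
XᵀX = [[99.0000, 19.0000]; [19.0000, 4]], rhs = [64.6087, 13.0163]ᵀ  (here Σt = 19.0000, Σ(t)² = 99.0000, Σln v = 13.0163, Σt·ln v = 64.6087).
Δ = 99.0000·4 − (19.0000)² = 35.0000; k = (64.6087·4 − 19.0000·13.0163)/35.0000 = 0.31784, ln C = (99.0000·13.0163 − 19.0000·64.6087)/35.0000 = 1.74432.

k = 0.3178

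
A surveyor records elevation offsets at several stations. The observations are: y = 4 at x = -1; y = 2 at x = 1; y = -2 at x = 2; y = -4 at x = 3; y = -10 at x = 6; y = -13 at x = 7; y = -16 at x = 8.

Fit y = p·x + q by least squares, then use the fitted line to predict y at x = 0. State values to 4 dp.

The normal system MᵀM·[p, q]ᵀ = Mᵀy is [[164, 26]; [26, 7]]·[p, q]ᵀ = [-297, -39]ᵀ.
det = 164·7 − 26² = 472.
p = ((-297)·7 − 26·(-39))/472 = -1065/472; q = (164·(-39) − 26·(-297))/472 = 663/236.
At x = 0: ŷ = (-1065/472)·(0) + (663/236)·(1) = 663/236.

ŷ = 2.8093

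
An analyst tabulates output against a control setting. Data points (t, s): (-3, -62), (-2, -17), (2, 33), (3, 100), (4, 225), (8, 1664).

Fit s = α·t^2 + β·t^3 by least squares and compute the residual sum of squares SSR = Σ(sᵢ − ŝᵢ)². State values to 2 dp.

SSR = 2.95

Entries of MᵀM: Σt^2·t^2 = 4546, Σt^2·t^3 = 33792, Σt^3·t^3 = 267826.
And Σt^2·s = 110502, Σt^3·s = 871142.
So MᵀM·[α, β]ᵀ = Mᵀs: [[4546, 33792]; [33792, 267826]]·[α, β]ᵀ = [110502, 871142]ᵀ.
Eliminating β: 267826·(row 1) − 33792·(row 2) gives 75637732·α = 267826·110502 − 33792·871142 = 157678188, so α = 39419547/18909433.
Then β = (871142 − 33792·(39419547/18909433))/267826 = 56531987/18909433.
Residuals: -797120/18909433, -26882653/18909433, 14077205/18909433, 9803728/18909433, 5862505/18909433, -1931840/18909433; SSR = 55828971/18909433.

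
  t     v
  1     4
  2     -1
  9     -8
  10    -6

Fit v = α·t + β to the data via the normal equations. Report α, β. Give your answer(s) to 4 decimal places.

α = -1.0692, β = 3.1308

MᵀM·[α, β]ᵀ = Mᵀv reads: 186·α + 22·β = -130;  22·α + 4·β = -11.
(Σt·t = 186, Σt = 22, Σ1 = 4, Σt·v = -130, Σv = -11.)
det = 186·4 − 22² = 260.
α = ((-130)·4 − 22·(-11))/260 = -139/130; β = (186·(-11) − 22·(-130))/260 = 407/130.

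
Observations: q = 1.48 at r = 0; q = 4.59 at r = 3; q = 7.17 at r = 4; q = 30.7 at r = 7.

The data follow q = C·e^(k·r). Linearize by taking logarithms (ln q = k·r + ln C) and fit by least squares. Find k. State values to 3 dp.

With ln qᵢ as the transformed response and rᵢ as the regressor:
Σr = 14.0000, Σ(r)² = 74.0000, Σln q = 7.3101, Σr·ln q = 36.4211.
Equations: 74.0000·k + 14.0000·ln C = 36.4211;  14.0000·k + 4·ln C = 7.3101.
Slope k = (n·Σr·ln q − Σr·Σln q)/(n·Σ(r)² − (Σr)²) = (4·36.4211 − 14.0000·7.3101)/100.0000 = 0.43343; ln C = (Σln q − k·Σr)/n = 0.31051.

k = 0.433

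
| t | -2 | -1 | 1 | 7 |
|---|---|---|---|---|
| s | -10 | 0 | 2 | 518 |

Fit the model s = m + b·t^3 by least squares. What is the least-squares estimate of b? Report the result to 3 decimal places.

The normal equations are: 4·m + 335·b = 510;  335·m + 117715·b = 177756.
(Σ1 = 4, Σt^3 = 335, Σt^3·t^3 = 117715, Σs = 510, Σt^3·s = 177756.)
det = 4·117715 − 335² = 358635.
m = (510·117715 − 335·177756)/358635 = 32426/23909; b = (4·177756 − 335·510)/358635 = 180058/119545.

b = 1.506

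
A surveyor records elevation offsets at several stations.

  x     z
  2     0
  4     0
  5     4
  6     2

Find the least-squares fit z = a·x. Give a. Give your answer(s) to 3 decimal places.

a = 0.395

Normal-equation sums: Σx·x = 81.
For Aᵀz: Σx·z = 32.
Hence a = 32 / 81 ≈ 0.395062.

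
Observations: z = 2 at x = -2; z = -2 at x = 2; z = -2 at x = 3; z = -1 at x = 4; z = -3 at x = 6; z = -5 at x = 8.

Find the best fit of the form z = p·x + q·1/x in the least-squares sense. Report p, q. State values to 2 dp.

p = -0.51, q = -1.37

Normal-equation sums: Σx·x = 133, Σx·1/x = 6, Σ1/x·1/x = 413/576.
And Σx·z = -76, Σ1/x·z = -97/24.
AᵀA·[p, q]ᵀ = Aᵀz becomes [[133, 6]; [6, 413/576]]·[p, q]ᵀ = [-76, -97/24]ᵀ.
Δ = 133·(413/576) − 6² = 34193/576.
p = ((-76)·(413/576) − 6·(-97/24))/(34193/576) = -17420/34193; q = (133·(-97/24) − 6·(-76))/(34193/576) = -46968/34193.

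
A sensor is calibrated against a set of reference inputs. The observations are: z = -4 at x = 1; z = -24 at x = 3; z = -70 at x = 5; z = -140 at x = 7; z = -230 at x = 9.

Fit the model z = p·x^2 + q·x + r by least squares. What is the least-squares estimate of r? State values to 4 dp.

The normal equations are: 9669·p + 1225·q + 165·r = -27460;  1225·p + 165·q + 25·r = -3476;  165·p + 25·q + 5·r = -468.
(Σx^2·x^2 = 9669, Σx^2·x = 1225, Σx^2 = 165, Σx·x = 165, Σx = 25, Σ1 = 5, Σx^2·z = -27460, Σx·z = -3476, Σz = -468.)
Inverting the 3×3 Gram matrix, [p, q, r]ᵀ = [-41/14, 31/35, -97/70]ᵀ.

r = -1.3857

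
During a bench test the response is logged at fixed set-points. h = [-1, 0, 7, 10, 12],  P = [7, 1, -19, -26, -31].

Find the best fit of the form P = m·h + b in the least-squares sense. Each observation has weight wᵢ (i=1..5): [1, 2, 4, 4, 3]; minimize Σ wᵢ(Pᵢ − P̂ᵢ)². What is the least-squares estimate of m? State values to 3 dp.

m = -2.775

Entries of XᵀWX: Σwᵢ·h·h = 1029, Σwᵢ·h = 103, Σwᵢ·1 = 14.
Moment sums: Σwᵢ·h·P = -2695, Σwᵢ·P = -264.
Normal equations: [[1029, 103]; [103, 14]]·[m, b]ᵀ = [-2695, -264]ᵀ.
Eliminating b: 14·(row 1) − 103·(row 2) gives 3797·m = 14·(-2695) − 103·(-264) = -10538, so m = -10538/3797.
Then b = ((-264) − 103·(-10538/3797))/14 = 5929/3797.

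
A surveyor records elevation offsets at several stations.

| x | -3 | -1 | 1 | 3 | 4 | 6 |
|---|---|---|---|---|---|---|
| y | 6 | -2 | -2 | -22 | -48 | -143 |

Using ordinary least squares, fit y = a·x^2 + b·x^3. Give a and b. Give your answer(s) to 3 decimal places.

a = -0.914, b = -0.511

Setting ∂/∂a … = 0 gives: 1716·a + 8800·b = -6064;  8800·a + 52212·b = -34716.
Eliminating b: 52212·(row 1) − 8800·(row 2) gives 12155792·a = 52212·(-6064) − 8800·(-34716) = -11112768, so a = -694548/759737.
Then b = ((-34716) − 8800·(-694548/759737))/52212 = -35281/69067.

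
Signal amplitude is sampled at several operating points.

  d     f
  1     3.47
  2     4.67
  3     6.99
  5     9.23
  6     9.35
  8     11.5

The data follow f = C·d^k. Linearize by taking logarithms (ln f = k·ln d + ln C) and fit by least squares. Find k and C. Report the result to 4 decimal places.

k = 0.5902, C = 3.3974

Linearized form: ln f = k·ln d + ln C. From the 6 transformed points,
Over the data: Σln d = 7.2724, Σ(ln d)² = 11.8122, Σln f = 11.6300, Σln d·ln f = 15.8654.
Normal system: [[11.8122, 7.2724]; [7.2724, 6]]·[k, ln C]ᵀ = [15.8654, 11.6300]ᵀ.
Δ = 11.8122·6 − (7.2724)² = 17.9853; k = (15.8654·6 − 7.2724·11.6300)/17.9853 = 0.59017, ln C = (11.8122·11.6300 − 7.2724·15.8654)/17.9853 = 1.22300, so C = exp(1.22300) = 3.39738.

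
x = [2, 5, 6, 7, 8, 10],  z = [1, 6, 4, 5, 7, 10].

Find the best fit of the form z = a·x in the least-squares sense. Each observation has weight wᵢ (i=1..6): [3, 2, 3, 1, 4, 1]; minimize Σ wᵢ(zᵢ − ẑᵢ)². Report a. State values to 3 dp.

a = 0.864

The normal system MᵀWM·[a]ᵀ = MᵀWz is [[575]]·[a]ᵀ = [497]ᵀ.
Hence a = 497 / 575 ≈ 0.864348.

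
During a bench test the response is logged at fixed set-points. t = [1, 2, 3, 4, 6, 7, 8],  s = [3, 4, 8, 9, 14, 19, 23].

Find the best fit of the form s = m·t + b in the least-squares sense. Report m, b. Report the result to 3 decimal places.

m = 2.822, b = -1.068

Entries of MᵀM: Σt·t = 179, Σt = 31, Σ1 = 7.
And Σt·s = 472, Σs = 80.
MᵀM·[m, b]ᵀ = Mᵀs becomes [[179, 31]; [31, 7]]·[m, b]ᵀ = [472, 80]ᵀ.
Eliminating b: 7·(row 1) − 31·(row 2) gives 292·m = 7·472 − 31·80 = 824, so m = 206/73.
Then b = (80 − 31·(206/73))/7 = -78/73.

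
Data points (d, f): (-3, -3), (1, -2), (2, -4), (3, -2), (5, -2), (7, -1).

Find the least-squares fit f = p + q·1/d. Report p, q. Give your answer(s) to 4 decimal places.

p = -2.3621, q = 0.0936

From the data, Σ1 = 6, Σ1/d = 129/70, Σ1/d·1/d = 67589/44100.
Moment sums: Σf = -14, Σ1/d·f = -442/105.
So XᵀX·[p, q]ᵀ = Xᵀf: [[6, 129/70]; [129/70, 67589/44100]]·[p, q]ᵀ = [-14, -442/105]ᵀ.
Eliminating q: (67589/44100)·(row 1) − (129/70)·(row 2) gives (17051/2940)·p = (67589/44100)·(-14) − (129/70)·(-442/105) = -302069/22050, so p = -604138/255765.
Then q = ((-442/105) − (129/70)·(-604138/255765))/(67589/44100) = 1596/17051.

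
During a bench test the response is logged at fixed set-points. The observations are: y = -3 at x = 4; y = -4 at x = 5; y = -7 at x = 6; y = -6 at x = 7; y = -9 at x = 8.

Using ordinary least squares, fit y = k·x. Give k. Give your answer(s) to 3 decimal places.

k = -0.989

Compute the Gram sums: Σx·x = 190.
And Σx·y = -188.
k = (-188)/190 = -0.989474.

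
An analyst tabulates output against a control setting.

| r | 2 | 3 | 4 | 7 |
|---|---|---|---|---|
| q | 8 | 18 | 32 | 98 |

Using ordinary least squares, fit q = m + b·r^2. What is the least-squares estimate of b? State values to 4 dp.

b = 2.0000

Forming XᵀX = [[4, 78]; [78, 2754]] and Xᵀq = [156, 5508]ᵀ gives XᵀX·[m, b]ᵀ = Xᵀq.
det = 4·2754 − 78² = 4932.
m = (156·2754 − 78·5508)/4932 = 0; b = (4·5508 − 78·156)/4932 = 2.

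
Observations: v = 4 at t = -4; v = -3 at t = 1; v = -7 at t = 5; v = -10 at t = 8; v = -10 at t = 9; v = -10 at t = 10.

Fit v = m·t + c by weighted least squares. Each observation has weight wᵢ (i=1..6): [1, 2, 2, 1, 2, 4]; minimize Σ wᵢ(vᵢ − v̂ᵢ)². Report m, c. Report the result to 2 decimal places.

m = -0.93, c = -1.42

Sums needed: Σwᵢ·t·t = 694, Σwᵢ·t = 74, Σwᵢ·1 = 12.
Moment sums: Σwᵢ·t·v = -752, Σwᵢ·v = -86.
Normal equations: [[694, 74]; [74, 12]]·[m, c]ᵀ = [-752, -86]ᵀ.
Eliminating c: 12·(row 1) − 74·(row 2) gives 2852·m = 12·(-752) − 74·(-86) = -2660, so m = -665/713.
Then c = ((-86) − 74·(-665/713))/12 = -1009/713.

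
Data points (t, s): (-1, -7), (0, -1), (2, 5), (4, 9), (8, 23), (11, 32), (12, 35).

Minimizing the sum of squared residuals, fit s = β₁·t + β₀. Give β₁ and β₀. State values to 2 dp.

β₁ = 3.13, β₀ = -2.36

Sums needed: Σt·t = 350, Σt = 36, Σ1 = 7.
And Σt·s = 1009, Σs = 96.
Normal equations: [[350, 36]; [36, 7]]·[β₁, β₀]ᵀ = [1009, 96]ᵀ.
Determinant 350·7 − 36² = 1154.
β₁ = (1009·7 − 36·96)/1154 = 3607/1154; β₀ = (350·96 − 36·1009)/1154 = -1362/577.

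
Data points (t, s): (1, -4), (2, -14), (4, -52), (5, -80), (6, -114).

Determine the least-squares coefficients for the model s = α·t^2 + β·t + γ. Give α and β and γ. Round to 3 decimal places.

Setting ∂/∂α … = 0 gives: 2194·α + 414·β + 82·γ = -6996;  414·α + 82·β + 18·γ = -1324;  82·α + 18·β + 5·γ = -264.
(Σt^2·t^2 = 2194, Σt^2·t = 414, Σt^2 = 82, Σt·t = 82, Σt = 18, Σ1 = 5, Σt^2·s = -6996, Σt·s = -1324, Σs = -264.)
Row-reducing yields α = -3, β = -1, γ = 0.

α = -3.000, β = -1.000, γ = 0.000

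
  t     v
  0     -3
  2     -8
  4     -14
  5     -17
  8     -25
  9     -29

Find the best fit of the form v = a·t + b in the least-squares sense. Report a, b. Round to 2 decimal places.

a = -2.87, b = -2.63

The normal equations are: 190·a + 28·b = -618;  28·a + 6·b = -96.
(Σt·t = 190, Σt = 28, Σ1 = 6, Σt·v = -618, Σv = -96.)
Determinant 190·6 − 28² = 356.
a = ((-618)·6 − 28·(-96))/356 = -255/89; b = (190·(-96) − 28·(-618))/356 = -234/89.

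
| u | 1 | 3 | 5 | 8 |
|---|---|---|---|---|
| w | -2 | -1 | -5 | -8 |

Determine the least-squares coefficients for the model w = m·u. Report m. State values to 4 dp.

Setting ∂/∂m … = 0 gives: 99·m = -94.
m = (-94)/99 = -0.949495.

m = -0.9495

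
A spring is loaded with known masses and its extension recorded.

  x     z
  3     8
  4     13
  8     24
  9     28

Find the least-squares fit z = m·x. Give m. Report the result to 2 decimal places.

m = 3.06

With design matrix A, AᵀA = [[170]] and Aᵀz = [520]ᵀ.
m = 520/170 = 3.05882.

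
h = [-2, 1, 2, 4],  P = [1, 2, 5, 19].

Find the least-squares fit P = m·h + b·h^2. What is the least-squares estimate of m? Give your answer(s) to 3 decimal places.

Entries of XᵀX: Σh·h = 25, Σh·h^2 = 65, Σh^2·h^2 = 289.
And Σh·P = 86, Σh^2·P = 330.
So XᵀX·[m, b]ᵀ = XᵀP: [[25, 65]; [65, 289]]·[m, b]ᵀ = [86, 330]ᵀ.
Δ = 25·289 − 65² = 3000.
m = (86·289 − 65·330)/3000 = 851/750; b = (25·330 − 65·86)/3000 = 133/150.

m = 1.135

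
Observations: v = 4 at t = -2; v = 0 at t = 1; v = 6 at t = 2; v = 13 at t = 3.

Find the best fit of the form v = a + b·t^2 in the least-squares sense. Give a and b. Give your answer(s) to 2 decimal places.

a = -1.55, b = 1.62

Compute the Gram sums: Σ1 = 4, Σt^2 = 18, Σt^2·t^2 = 114.
And Σv = 23, Σt^2·v = 157.
Normal equations: [[4, 18]; [18, 114]]·[a, b]ᵀ = [23, 157]ᵀ.
Δ = 4·114 − 18² = 132.
a = (23·114 − 18·157)/132 = -17/11; b = (4·157 − 18·23)/132 = 107/66.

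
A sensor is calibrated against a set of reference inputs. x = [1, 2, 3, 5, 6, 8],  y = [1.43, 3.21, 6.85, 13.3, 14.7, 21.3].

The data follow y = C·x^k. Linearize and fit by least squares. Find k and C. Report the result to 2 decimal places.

Let Y = ln y. Fitting Y = k·ln x + ln C by least squares:
Σln x = 7.2724, Σ(ln x)² = 11.8122, Σln y = 11.7825, Σln x·ln y = 18.2636.
Equations: 11.8122·k + 7.2724·ln C = 18.2636;  7.2724·k + 6·ln C = 11.7825.
Slope k = (n·Σln x·ln y − Σln x·Σln y)/(n·Σ(ln x)² − (Σln x)²) = (6·18.2636 − 7.2724·11.7825)/17.9853 = 1.32857; ln C = (Σln y − k·Σln x)/n = 0.35344, so C = exp(0.35344) = 1.42396.

k = 1.33, C = 1.42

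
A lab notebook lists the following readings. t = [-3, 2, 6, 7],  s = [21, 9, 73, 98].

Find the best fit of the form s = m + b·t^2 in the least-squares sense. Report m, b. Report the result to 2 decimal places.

Compute the Gram sums: Σ1 = 4, Σt^2 = 98, Σt^2·t^2 = 3794.
For Mᵀs: Σs = 201, Σt^2·s = 7655.
Determinant 4·3794 − 98² = 5572.
m = (201·3794 − 98·7655)/5572 = 443/199; b = (4·7655 − 98·201)/5572 = 5461/2786.

m = 2.23, b = 1.96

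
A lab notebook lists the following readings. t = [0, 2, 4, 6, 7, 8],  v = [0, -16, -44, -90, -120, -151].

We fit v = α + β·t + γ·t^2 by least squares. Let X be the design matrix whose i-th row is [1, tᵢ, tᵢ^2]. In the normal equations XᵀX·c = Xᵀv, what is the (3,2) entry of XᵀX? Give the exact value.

Row 3 ↔ basis t^2, column 2 ↔ basis t, so (XᵀX)_{3,2} = Σᵢ (t^2)·(t) = (0)·(0) + (4)·(2) + (16)·(4) + (36)·(6) + (49)·(7) + (64)·(8) = 1143.

1143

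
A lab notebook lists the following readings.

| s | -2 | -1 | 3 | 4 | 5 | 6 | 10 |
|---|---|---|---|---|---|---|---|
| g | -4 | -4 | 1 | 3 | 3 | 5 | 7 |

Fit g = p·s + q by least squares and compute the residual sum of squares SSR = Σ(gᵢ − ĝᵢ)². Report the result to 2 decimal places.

With design matrix A, AᵀA = [[191, 25]; [25, 7]] and Aᵀg = [142, 11]ᵀ.
Δ = 191·7 − 25² = 712.
p = (142·7 − 25·11)/712 = 719/712; q = (191·11 − 25·142)/712 = -1449/712.
Residuals: 39/712, -85/89, 1/178, 709/712, -5/356, 695/712, -757/712; SSR = 2841/712.

SSR = 3.99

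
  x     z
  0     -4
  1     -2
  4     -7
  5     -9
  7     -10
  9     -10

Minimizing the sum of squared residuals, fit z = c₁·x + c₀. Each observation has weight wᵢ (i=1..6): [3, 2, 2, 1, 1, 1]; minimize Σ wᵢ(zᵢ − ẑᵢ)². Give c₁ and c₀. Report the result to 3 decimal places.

c₁ = -0.884, c₀ = -3.160

MᵀWM·[c₁, c₀]ᵀ = MᵀWz reads: 189·c₁ + 31·c₀ = -265;  31·c₁ + 10·c₀ = -59.
det = 189·10 − 31² = 929.
c₁ = ((-265)·10 − 31·(-59))/929 = -821/929; c₀ = (189·(-59) − 31·(-265))/929 = -2936/929.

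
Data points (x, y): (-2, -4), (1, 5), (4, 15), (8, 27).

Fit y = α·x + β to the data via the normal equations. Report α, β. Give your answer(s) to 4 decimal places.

Sums needed: Σx·x = 85, Σx = 11, Σ1 = 4.
And Σx·y = 289, Σy = 43.
Normal equations: [[85, 11]; [11, 4]]·[α, β]ᵀ = [289, 43]ᵀ.
Δ = 85·4 − 11² = 219.
α = (289·4 − 11·43)/219 = 683/219; β = (85·43 − 11·289)/219 = 476/219.

α = 3.1187, β = 2.1735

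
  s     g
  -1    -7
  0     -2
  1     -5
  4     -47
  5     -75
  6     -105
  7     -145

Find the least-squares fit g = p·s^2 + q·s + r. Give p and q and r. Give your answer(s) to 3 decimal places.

p = -3.036, q = 0.965, r = -2.657

Entries of XᵀX: Σs^2·s^2 = 4580, Σs^2·s = 748, Σs^2 = 128, Σs·s = 128, Σs = 22, Σ1 = 7.
Right-hand side: Σs^2·g = -13524, Σs·g = -2206, Σg = -386.
XᵀX·[p, q, r]ᵀ = Xᵀg becomes [[4580, 748, 128]; [748, 128, 22]; [128, 22, 7]]·[p, q, r]ᵀ = [-13524, -2206, -386]ᵀ.
Solving the 3×3 system (Gaussian elimination) gives p = -32645/10752, q = 10375/10752, r = -4761/1792.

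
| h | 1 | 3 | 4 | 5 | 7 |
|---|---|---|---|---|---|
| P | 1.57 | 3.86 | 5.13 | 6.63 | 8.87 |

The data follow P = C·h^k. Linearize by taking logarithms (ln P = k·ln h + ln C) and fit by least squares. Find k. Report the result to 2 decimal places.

k = 0.89

Linearized form: ln P = k·ln h + ln C. From the 5 transformed points,
Over the data: Σln h = 6.0403, Σ(ln h)² = 9.5056, Σln P = 7.5111, Σln h·ln P = 11.0423.
Normal system: [[9.5056, 6.0403]; [6.0403, 5]]·[k, ln C]ᵀ = [11.0423, 7.5111]ᵀ.
Δ = 9.5056·5 − (6.0403)² = 11.0434; k = (11.0423·5 − 6.0403·7.5111)/11.0434 = 0.89125, ln C = (9.5056·7.5111 − 6.0403·11.0423)/11.0434 = 0.42555.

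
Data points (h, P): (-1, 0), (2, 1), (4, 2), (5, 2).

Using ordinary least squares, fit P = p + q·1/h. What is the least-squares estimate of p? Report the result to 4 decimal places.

Forming AᵀA = [[4, -1/20]; [-1/20, 541/400]] and AᵀP = [5, 7/5]ᵀ gives AᵀA·[p, q]ᵀ = AᵀP.
Determinant 4·(541/400) − (-1/20)² = 2163/400.
p = (5·(541/400) − (-1/20)·(7/5))/(2163/400) = 911/721; q = (4·(7/5) − (-1/20)·5)/(2163/400) = 780/721.

p = 1.2635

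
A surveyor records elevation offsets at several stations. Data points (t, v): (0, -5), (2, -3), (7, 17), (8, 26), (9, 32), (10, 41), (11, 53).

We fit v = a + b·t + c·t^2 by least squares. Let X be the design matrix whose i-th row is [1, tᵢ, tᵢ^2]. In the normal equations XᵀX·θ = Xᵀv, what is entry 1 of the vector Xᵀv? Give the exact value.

161

Entry 1 ↔ basis 1, so (Xᵀv)_{1} = Σᵢ vᵢ = (1)·(-5) + (1)·(-3) + (1)·(17) + (1)·(26) + (1)·(32) + (1)·(41) + (1)·(53) = 161.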